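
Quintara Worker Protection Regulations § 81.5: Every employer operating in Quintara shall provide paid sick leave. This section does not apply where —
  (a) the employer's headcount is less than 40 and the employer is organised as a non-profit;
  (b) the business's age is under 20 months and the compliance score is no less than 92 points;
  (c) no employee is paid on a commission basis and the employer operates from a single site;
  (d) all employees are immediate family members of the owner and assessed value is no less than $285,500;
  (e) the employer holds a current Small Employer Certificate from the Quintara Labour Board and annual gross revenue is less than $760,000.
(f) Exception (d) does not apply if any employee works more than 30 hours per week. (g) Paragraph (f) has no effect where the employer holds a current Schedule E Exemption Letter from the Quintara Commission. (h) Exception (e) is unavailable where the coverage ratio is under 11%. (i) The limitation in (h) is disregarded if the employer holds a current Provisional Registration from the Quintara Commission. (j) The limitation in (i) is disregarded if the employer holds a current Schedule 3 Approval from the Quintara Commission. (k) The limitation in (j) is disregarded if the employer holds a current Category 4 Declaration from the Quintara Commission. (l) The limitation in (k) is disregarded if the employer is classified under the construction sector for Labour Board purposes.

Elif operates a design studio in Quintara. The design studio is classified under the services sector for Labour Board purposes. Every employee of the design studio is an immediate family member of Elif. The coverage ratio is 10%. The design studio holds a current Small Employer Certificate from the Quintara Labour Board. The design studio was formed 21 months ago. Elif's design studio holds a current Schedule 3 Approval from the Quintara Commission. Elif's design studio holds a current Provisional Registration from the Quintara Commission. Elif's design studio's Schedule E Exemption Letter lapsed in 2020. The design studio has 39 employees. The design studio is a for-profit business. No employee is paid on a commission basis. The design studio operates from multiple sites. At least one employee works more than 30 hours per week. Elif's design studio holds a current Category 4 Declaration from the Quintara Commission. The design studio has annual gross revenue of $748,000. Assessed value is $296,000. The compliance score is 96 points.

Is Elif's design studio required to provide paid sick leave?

No — exception (e) applies; Elif's design studio is not required to provide paid sick leave.

Exception (a) fails — the employer is for-profit.
Exception (b) requires that the business's age is under 20 months; but the business's age is 21 months, not under 20 months, so (b) is unavailable.
Exception (c) requires that the employer operates from a single site; but the employer operates from multiple sites, so (c) is unavailable.
Exception (d)'s conditions are all satisfied: every employee is an immediate family member; assessed value is $296,000, meeting the $285,500 threshold. But applying paragraphs (f)–(g): (f) operates against (d): at least one employee exceeds 30 hours/week. (g) is not triggered (no current Schedule E Exemption Letter is held), so (f) stands. So (d) is unavailable.
All of (e)'s requirements are met (a current Small Employer Certificate is held; annual gross revenue is $748,000, less than the $760,000 limit). Applying paragraphs (h)–(l): (h) operates (the coverage ratio is 10%, under the 11% limit), but is overridden by (i): (i) is triggered — a current Provisional Registration is held. (j) is triggered (a current Schedule 3 Approval is held), but is itself disapplied by (k): (k) is engaged — a current Category 4 Declaration is held. (l) does not operate here (the design studio is classified under the services sector), so (k) stands. (e) remains available.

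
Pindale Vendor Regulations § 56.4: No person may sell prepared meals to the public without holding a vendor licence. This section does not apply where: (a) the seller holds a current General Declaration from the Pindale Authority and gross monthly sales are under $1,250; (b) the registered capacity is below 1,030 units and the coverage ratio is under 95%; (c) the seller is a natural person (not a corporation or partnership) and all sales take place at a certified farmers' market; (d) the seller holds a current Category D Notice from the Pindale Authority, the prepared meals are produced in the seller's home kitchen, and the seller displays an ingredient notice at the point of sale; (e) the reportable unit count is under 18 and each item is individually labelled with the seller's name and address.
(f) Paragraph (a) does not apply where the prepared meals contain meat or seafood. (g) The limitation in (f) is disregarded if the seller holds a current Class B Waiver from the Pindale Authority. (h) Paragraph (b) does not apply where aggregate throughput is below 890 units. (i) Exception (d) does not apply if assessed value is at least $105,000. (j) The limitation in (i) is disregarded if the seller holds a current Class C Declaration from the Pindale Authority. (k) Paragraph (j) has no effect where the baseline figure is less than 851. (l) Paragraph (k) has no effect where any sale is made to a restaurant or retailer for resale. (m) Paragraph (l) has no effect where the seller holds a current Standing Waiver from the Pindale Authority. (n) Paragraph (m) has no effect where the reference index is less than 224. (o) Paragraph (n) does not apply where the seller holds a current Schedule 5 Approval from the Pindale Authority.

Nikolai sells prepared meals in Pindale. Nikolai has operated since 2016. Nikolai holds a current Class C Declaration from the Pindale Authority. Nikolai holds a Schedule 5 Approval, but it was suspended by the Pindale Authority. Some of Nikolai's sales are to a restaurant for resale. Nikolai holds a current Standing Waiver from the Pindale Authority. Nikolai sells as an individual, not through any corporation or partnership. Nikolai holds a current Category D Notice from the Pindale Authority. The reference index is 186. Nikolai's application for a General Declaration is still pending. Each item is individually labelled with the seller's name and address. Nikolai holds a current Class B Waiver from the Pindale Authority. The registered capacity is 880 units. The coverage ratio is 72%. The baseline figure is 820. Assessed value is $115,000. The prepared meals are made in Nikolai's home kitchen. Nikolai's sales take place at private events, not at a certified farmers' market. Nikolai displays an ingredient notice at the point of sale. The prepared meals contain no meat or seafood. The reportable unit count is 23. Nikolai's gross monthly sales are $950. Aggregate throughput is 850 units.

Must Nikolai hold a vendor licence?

Exception (a) does not apply: no current General Declaration is held.
Exception (b) is satisfied on its face — the registered capacity is 880 units, below the 1,030 units limit; the coverage ratio is 72%, under the 95% limit. Turning to paragraph (h): (h) operates against (b): aggregate throughput is 850 units, below the 890 units limit. (b) is therefore removed.
Exception (c) fails — sales are at private events, not a certified farmers' market.
All of (d)'s requirements are met (a current Category D Notice is held; the prepared meals are home-kitchen produced; an ingredient notice is displayed). Under paragraphs (i)–(o): (i) would limit (d) — assessed value is $115,000, meeting the $105,000 threshold — but (j) sets (i) aside: (j) is engaged — a current Class C Declaration is held. (k) operates (the baseline figure is 820, less than the 851 limit), but is set aside by (l): (l) applies — some sales are to a restaurant for resale. (m) operates (a current Standing Waiver is held), but is set aside by (n): (n) operates — the reference index is 186, less than the 224 limit. (o) is not engaged (there is no Schedule 5 Approval in force), so (n) stands. (d) remains available.
Exception (e) fails — the reportable unit count is 23, not under 18.

No — exception (d) applies; Nikolai is not required to hold a vendor licence.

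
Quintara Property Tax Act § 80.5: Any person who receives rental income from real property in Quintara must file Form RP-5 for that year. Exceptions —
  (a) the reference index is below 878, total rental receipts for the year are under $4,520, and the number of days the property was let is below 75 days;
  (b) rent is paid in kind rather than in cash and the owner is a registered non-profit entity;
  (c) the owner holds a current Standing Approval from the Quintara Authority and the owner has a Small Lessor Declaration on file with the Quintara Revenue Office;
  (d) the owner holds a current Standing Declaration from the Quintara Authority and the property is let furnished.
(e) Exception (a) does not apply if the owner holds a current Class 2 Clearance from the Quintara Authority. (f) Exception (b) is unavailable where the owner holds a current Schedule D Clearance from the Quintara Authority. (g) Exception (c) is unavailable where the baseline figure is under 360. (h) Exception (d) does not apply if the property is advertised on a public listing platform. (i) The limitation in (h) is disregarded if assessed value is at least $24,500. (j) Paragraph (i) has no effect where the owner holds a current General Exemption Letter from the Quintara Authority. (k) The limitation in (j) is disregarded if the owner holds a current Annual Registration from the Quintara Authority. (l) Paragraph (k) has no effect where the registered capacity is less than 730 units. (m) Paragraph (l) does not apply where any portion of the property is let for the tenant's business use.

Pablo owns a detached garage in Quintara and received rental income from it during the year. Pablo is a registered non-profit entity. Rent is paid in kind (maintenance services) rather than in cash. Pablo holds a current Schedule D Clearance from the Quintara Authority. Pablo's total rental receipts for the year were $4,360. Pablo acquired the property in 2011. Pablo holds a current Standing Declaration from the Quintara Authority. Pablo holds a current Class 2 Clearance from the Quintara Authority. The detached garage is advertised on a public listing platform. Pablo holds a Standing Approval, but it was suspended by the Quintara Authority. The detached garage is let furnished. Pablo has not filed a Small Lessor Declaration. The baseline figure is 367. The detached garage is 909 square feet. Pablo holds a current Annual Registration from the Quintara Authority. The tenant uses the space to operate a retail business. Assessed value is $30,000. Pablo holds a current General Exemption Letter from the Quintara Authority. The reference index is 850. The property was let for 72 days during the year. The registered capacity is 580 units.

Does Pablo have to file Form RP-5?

No — exception (d) applies; Pablo is not required to file Form RP-5.

Exception (a) is satisfied on its face — the reference index is 850, below the 878 limit; total rental receipts for the year are $4,360, under the $4,520 limit; the number of days the property was let is 72 days, below the 75 days limit. But: (e) operates against (a): a current Class 2 Clearance is held. So (a) is unavailable.
Exception (b)'s conditions are all satisfied: rent is paid in kind; Pablo is a registered non-profit. However, paragraph (f) must be considered: (f) is engaged — a current Schedule D Clearance is held. (b) is therefore removed.
Exception (c) fails — there is no Standing Approval in force.
Exception (d): a current Standing Declaration is held; the property is let furnished — every condition holds. Under paragraphs (h)–(m): (h) would limit (d) — the property is publicly advertised — but (i) sets (h) aside: (i) operates against (h): assessed value is $30,000, meeting the $24,500 threshold. (j) would limit (i) — a current General Exemption Letter is held — but (k) sets (j) aside: (k) operates against (j): a current Annual Registration is held. (l) would limit (k) — the registered capacity is 580 units, less than the 730 units limit — but (m) sets (l) aside: (m) operates against (l): the space is let for business use. (d) remains available.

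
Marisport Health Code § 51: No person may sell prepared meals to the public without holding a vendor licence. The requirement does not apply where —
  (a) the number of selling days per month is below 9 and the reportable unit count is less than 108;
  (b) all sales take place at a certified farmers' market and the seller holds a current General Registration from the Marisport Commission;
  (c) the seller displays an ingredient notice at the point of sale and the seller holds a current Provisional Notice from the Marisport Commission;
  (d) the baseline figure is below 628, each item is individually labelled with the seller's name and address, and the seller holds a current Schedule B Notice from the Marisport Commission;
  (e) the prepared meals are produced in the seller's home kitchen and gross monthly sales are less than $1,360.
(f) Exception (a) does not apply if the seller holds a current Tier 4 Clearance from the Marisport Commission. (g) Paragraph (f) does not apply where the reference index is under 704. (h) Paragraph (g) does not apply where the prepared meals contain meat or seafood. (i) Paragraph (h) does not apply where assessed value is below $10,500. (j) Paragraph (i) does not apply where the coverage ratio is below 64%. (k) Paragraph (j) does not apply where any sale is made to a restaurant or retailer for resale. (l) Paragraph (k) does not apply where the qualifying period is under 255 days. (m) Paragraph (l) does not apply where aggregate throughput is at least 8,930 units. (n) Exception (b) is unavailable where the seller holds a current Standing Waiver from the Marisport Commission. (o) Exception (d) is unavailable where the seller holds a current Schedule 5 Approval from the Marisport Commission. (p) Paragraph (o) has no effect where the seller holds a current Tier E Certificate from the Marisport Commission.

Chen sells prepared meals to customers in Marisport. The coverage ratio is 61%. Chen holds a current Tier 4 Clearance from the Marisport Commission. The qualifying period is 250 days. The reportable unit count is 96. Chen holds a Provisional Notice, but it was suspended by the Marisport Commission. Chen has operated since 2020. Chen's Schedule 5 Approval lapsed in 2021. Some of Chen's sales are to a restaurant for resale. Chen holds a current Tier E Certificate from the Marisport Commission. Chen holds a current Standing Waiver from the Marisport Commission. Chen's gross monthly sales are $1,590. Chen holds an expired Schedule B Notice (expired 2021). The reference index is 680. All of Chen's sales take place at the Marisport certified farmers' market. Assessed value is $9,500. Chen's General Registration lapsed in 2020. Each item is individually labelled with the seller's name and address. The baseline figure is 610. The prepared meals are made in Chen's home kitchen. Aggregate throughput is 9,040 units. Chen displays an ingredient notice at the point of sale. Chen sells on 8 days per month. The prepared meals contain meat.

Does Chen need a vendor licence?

Exception (a)'s conditions are all satisfied: the number of selling days per month is 8, below the 9 limit; the reportable unit count is 96, less than the 108 limit. Applying paragraphs (f)–(m): (f) would limit (a) — a current Tier 4 Clearance is held — but (g) sets (f) aside: (g) operates against (f): the reference index is 680, under the 704 limit. (h) would limit (g) — the prepared meals contain meat — but (i) sets (h) aside: (i) applies — assessed value is $9,500, below the $10,500 limit. (j) would limit (i) — the coverage ratio is 61%, below the 64% limit — but (k) sets (j) aside: (k) is triggered — some sales are to a restaurant for resale. (l) is engaged (the qualifying period is 250 days, under the 255 days limit), but is displaced by (m): (m) operates against (l): aggregate throughput is 9,040 units, meeting the 8,930 units threshold. So (a) applies.
Exception (b) requires that the seller holds a current General Registration from the Marisport Commission; but there is no General Registration in force, so (b) is unavailable.
Exception (c) requires that the seller holds a current Provisional Notice from the Marisport Commission; but the Provisional Notice is not current, so (c) is unavailable.
Exception (d) requires that the seller holds a current Schedule B Notice from the Marisport Commission; but there is no Schedule B Notice in force, so (d) is unavailable.
Exception (e) requires that gross monthly sales are less than $1,360; but gross monthly sales are $1,590, not less than $1,360, so (e) is unavailable.

No — exception (a) applies; Chen is not required to hold a vendor licence.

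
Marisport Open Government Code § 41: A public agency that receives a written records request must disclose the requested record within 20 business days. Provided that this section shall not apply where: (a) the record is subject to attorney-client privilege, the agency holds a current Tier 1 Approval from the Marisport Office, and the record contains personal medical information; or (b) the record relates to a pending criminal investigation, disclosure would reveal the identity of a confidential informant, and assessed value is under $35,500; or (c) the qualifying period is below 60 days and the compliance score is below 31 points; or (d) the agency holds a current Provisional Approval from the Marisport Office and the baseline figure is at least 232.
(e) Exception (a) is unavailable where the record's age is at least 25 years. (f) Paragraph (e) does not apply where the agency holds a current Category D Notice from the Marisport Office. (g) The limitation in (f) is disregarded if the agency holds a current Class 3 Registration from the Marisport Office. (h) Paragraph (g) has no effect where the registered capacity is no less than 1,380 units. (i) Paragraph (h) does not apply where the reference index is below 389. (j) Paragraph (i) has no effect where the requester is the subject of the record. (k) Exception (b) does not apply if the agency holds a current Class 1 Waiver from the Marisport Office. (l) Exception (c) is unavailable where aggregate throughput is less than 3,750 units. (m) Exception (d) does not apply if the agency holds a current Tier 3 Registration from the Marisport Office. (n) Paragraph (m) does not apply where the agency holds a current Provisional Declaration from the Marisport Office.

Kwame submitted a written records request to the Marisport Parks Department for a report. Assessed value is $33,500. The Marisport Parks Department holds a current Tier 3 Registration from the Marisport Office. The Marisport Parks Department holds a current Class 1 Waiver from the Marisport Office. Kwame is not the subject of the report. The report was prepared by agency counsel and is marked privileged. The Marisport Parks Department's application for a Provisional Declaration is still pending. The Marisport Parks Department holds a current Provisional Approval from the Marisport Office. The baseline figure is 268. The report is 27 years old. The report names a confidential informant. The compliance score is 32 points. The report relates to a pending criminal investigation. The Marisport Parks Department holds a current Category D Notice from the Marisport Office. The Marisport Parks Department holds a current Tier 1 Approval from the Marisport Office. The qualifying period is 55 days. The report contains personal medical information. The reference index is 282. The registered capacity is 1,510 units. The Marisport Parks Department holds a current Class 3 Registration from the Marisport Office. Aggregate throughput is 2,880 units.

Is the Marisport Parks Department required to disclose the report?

All of (a)'s requirements are met (the report is privileged; a current Tier 1 Approval is held; the report contains personal medical information). However, paragraphs (e)–(j) must be considered: (e) operates against (a): the record's age is 27 years, meeting the 25 years threshold. (f) would limit (e) — a current Category D Notice is held — but (g) sets (f) aside: (g) operates against (f): a current Class 3 Registration is held. (h) is triggered (the registered capacity is 1,510 units, meeting the 1,380 units threshold), but is set aside by (i): (i) applies — the reference index is 282, below the 389 limit. (j) is not triggered (Kwame is not the subject of the report), so (i) stands. So (a) is unavailable.
All of (b)'s requirements are met (the report relates to a pending investigation; the report names a confidential informant; assessed value is $33,500, under the $35,500 limit). Turning to paragraph (k): (k) operates against (b): a current Class 1 Waiver is held. (b) is therefore removed.
Exception (c) fails — the compliance score is 32 points, not below 31 points.
Exception (d) is satisfied on its face — a current Provisional Approval is held; the baseline figure is 268, meeting the 232 threshold. But applying paragraphs (m)–(n): (m) operates — a current Tier 3 Registration is held. (n) does not operate here (the Provisional Declaration is not current), so (m) stands. (d) is therefore removed.
No exception displaces § 41.

Yes — the Marisport Parks Department must disclose the report.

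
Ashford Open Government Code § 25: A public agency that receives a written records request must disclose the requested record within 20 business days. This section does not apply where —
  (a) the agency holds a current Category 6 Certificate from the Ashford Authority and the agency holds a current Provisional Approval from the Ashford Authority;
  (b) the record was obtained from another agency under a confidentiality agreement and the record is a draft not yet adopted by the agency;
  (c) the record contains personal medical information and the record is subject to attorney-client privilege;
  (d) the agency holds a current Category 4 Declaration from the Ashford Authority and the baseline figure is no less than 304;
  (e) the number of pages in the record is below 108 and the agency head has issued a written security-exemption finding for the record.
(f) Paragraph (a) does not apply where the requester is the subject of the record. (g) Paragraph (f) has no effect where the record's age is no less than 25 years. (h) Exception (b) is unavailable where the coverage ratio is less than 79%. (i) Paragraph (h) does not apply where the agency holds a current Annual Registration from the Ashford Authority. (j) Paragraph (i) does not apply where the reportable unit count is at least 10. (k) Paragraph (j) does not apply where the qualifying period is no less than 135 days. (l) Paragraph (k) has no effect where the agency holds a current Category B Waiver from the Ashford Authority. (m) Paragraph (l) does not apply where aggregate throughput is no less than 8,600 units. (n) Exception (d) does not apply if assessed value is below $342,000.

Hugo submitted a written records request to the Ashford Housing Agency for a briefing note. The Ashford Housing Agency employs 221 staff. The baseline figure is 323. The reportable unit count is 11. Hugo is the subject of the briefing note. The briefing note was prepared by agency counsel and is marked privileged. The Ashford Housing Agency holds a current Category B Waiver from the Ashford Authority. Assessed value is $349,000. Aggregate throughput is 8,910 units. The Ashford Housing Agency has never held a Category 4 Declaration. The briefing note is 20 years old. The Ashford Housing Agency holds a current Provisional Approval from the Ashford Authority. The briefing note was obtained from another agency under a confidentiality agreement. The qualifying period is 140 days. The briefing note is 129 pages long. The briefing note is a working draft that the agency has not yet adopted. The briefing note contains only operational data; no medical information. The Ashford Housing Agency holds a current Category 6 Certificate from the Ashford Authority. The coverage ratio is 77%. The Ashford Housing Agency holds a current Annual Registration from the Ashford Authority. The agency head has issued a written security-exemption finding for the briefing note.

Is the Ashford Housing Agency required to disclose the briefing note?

No — exception (b) applies; the Ashford Housing Agency is not required to disclose the briefing note.

Exception (a)'s conditions are all satisfied: a current Category 6 Certificate is held; a current Provisional Approval is held. But: (f) operates against (a): Hugo is the subject of the briefing note. (g) is inapplicable (the record's age is 20 years, short of 25 years), so (f) stands. (a) is therefore removed.
Exception (b)'s conditions are all satisfied: the briefing note was obtained under a confidentiality agreement; the briefing note is an unadopted draft. As to paragraphs (h)–(m): (h) operates (the coverage ratio is 77%, less than the 79% limit), but is itself disapplied by (i): (i) operates against (h): a current Annual Registration is held. (j) operates (the reportable unit count is 11, meeting the 10 threshold), but is set aside by (k): (k) operates against (j): the qualifying period is 140 days, meeting the 135 days threshold. (l) would limit (k) — a current Category B Waiver is held — but (m) sets (l) aside: (m) applies — aggregate throughput is 8,910 units, meeting the 8,600 units threshold. (b) remains available.
Exception (c) requires that the record contains personal medical information; but the briefing note contains only operational data, so (c) is unavailable.
Exception (d) fails — the Category 4 Declaration is not current.
Exception (e) requires that the number of pages in the record is below 108; but the number of pages in the record is 129, not below 108, so (e) is unavailable.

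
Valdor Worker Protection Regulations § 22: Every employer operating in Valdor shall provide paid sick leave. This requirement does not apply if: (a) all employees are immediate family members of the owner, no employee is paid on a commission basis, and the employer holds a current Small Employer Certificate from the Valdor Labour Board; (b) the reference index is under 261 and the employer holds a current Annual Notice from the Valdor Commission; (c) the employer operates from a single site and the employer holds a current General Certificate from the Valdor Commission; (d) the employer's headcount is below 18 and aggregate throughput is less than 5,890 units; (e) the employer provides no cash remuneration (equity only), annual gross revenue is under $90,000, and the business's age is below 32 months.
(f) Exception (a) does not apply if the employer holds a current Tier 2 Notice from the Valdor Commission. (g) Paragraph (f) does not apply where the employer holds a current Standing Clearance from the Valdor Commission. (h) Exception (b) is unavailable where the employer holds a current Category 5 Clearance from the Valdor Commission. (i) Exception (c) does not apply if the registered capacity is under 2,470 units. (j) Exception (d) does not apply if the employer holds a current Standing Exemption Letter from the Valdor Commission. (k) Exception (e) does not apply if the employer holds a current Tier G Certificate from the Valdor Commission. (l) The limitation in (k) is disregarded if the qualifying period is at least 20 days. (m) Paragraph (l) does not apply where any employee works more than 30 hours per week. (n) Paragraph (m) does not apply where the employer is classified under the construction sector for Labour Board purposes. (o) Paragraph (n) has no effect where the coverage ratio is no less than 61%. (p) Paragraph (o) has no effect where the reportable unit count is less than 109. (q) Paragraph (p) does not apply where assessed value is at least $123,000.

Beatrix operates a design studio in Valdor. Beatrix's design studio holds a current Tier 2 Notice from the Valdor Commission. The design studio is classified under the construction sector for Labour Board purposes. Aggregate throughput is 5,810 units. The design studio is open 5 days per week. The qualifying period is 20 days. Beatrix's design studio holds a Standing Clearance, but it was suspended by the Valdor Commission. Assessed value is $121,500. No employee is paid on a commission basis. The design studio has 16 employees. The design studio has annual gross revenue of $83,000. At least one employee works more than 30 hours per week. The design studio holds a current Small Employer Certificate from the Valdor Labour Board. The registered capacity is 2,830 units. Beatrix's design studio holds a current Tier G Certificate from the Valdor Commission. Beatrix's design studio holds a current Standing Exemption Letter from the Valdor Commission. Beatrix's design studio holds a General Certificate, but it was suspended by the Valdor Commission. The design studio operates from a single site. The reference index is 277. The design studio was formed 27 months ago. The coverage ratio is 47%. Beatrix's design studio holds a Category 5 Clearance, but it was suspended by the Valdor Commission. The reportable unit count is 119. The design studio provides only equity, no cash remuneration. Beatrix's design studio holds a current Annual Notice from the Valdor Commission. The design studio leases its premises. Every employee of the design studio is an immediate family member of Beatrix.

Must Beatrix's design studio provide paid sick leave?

Exception (a): every employee is an immediate family member; no employee is paid on commission; a current Small Employer Certificate is held — every condition holds. However, paragraphs (f)–(g) must be considered: (f) operates against (a): a current Tier 2 Notice is held. (g) does not operate here (there is no Standing Clearance in force), so (f) stands. So (a) is unavailable.
Exception (b) requires that the reference index is under 261; but the reference index is 277, not under 261, so (b) is unavailable.
Exception (c) fails — no current General Certificate is held.
Exception (d): the employer's headcount is 16, below the 18 limit; aggregate throughput is 5,810 units, less than the 5,890 units limit — every condition holds. However, paragraph (j) must be considered: (j) operates against (d): a current Standing Exemption Letter is held. So (d) is unavailable.
Exception (e) is satisfied on its face — remuneration is equity-only; annual gross revenue is $83,000, under the $90,000 limit; the business's age is 27 months, below the 32 months limit. Applying paragraphs (k)–(q): (k) would limit (e) — a current Tier G Certificate is held — but (l) sets (k) aside: (l) applies — the qualifying period is 20 days, meeting the 20 days threshold. (m) is engaged (at least one employee exceeds 30 hours/week), but is set aside by (n): (n) operates — the design studio is classified under the construction sector. (o), which would lift (n), is not engaged — the coverage ratio is 47%, short of 61%. (e) remains available.

No — exception (e) applies; Beatrix's design studio is not required to provide paid sick leave.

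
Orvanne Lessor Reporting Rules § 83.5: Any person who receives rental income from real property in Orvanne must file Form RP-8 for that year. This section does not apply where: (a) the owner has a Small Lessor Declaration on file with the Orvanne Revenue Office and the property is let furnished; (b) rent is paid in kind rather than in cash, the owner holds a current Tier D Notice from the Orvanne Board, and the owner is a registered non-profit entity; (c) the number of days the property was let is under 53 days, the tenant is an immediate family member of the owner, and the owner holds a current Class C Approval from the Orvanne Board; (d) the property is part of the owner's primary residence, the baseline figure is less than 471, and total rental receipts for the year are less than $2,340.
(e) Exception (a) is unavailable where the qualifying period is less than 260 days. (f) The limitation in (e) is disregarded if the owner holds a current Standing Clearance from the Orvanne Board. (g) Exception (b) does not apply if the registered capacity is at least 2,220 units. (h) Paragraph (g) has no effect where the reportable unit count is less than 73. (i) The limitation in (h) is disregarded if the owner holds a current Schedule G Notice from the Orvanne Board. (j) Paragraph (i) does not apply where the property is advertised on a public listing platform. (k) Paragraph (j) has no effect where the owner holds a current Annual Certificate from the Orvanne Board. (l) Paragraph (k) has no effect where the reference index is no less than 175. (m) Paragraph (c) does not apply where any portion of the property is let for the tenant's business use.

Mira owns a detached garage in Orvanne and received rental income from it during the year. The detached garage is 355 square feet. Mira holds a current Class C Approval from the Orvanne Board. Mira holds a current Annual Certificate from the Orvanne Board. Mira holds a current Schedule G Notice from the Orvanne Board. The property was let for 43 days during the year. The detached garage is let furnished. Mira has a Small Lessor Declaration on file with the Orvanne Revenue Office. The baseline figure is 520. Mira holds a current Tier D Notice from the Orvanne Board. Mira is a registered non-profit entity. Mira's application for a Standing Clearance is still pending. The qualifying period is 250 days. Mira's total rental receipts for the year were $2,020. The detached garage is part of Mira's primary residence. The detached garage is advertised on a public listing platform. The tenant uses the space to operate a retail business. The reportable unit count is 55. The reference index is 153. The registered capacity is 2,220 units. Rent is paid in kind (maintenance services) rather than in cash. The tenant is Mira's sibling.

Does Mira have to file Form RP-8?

Exception (a) is satisfied on its face — a Small Lessor Declaration is on file; the property is let furnished. But: (e) operates against (a): the qualifying period is 250 days, less than the 260 days limit. (f) does not operate here (there is no Standing Clearance in force), so (e) stands. (a) is therefore removed.
All of (b)'s requirements are met (rent is paid in kind; a current Tier D Notice is held; Mira is a registered non-profit). But: (g) applies — the registered capacity is 2,220 units, meeting the 2,220 units threshold. (h) would limit (g) — the reportable unit count is 55, less than the 73 limit — but (i) sets (h) aside: (i) is triggered — a current Schedule G Notice is held. (j) is engaged (the property is publicly advertised), but is itself disapplied by (k): (k) operates against (j): a current Annual Certificate is held. (l), which would lift (k), is not engaged — the reference index is 153, short of 175. Exception (b) does not apply.
Exception (c): the number of days the property was let is 43 days, under the 53 days limit; the tenant is an immediate family member; a current Class C Approval is held — every condition holds. But: (m) operates against (c): the space is let for business use. (c) is therefore removed.
Exception (d) does not apply: the baseline figure is 520, not less than 471.
Every exception is unavailable, so the rule governs.

Yes — Mira must file Form RP-8.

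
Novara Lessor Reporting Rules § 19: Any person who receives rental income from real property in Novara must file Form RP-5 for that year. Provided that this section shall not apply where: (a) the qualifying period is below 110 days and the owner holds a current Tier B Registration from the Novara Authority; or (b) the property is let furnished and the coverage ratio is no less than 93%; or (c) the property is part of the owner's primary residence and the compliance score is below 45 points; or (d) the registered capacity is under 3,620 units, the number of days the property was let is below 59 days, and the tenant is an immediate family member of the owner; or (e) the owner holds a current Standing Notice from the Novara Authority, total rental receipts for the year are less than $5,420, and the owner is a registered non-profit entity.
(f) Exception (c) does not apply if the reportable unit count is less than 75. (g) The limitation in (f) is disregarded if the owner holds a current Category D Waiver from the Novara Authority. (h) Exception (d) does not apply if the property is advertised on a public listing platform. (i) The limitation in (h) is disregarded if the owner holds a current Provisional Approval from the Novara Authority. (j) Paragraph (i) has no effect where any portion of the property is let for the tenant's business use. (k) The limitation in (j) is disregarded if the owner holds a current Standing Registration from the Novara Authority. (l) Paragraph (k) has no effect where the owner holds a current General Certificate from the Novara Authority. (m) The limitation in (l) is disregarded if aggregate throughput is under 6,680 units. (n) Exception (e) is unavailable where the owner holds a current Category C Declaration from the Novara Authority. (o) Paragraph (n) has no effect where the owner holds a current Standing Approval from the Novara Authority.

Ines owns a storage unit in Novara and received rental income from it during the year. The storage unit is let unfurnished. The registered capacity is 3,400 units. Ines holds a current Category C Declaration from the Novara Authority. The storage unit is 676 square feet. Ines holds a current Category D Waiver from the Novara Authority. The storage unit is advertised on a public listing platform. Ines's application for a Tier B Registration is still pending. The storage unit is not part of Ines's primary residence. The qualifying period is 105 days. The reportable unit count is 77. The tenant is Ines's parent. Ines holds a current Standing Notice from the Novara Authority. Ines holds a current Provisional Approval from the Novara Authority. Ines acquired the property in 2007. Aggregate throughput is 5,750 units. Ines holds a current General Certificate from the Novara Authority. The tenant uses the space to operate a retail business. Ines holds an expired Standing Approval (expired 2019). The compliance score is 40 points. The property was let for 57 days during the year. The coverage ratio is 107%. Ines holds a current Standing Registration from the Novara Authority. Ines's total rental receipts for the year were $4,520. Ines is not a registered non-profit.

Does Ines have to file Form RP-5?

No — exception (d) applies; Ines is not required to file Form RP-5.

Exception (a) requires that the owner holds a current Tier B Registration from the Novara Authority; but no current Tier B Registration is held, so (a) is unavailable.
Exception (b) does not apply: the property is let unfurnished.
Exception (c) requires that the property is part of the owner's primary residence; but the storage unit is not part of the primary residence, so (c) is unavailable.
Exception (d): the registered capacity is 3,400 units, under the 3,620 units limit; the number of days the property was let is 57 days, below the 59 days limit; the tenant is an immediate family member — every condition holds. As to paragraphs (h)–(m): (h) would limit (d) — the property is publicly advertised — but (i) sets (h) aside: (i) operates against (h): a current Provisional Approval is held. (j) would limit (i) — the space is let for business use — but (k) sets (j) aside: (k) operates against (j): a current Standing Registration is held. (l) would limit (k) — a current General Certificate is held — but (m) sets (l) aside: (m) operates against (l): aggregate throughput is 5,750 units, under the 6,680 units limit. (d) remains available.
Exception (e) requires that the owner is a registered non-profit entity; but Ines is not a registered non-profit, so (e) is unavailable.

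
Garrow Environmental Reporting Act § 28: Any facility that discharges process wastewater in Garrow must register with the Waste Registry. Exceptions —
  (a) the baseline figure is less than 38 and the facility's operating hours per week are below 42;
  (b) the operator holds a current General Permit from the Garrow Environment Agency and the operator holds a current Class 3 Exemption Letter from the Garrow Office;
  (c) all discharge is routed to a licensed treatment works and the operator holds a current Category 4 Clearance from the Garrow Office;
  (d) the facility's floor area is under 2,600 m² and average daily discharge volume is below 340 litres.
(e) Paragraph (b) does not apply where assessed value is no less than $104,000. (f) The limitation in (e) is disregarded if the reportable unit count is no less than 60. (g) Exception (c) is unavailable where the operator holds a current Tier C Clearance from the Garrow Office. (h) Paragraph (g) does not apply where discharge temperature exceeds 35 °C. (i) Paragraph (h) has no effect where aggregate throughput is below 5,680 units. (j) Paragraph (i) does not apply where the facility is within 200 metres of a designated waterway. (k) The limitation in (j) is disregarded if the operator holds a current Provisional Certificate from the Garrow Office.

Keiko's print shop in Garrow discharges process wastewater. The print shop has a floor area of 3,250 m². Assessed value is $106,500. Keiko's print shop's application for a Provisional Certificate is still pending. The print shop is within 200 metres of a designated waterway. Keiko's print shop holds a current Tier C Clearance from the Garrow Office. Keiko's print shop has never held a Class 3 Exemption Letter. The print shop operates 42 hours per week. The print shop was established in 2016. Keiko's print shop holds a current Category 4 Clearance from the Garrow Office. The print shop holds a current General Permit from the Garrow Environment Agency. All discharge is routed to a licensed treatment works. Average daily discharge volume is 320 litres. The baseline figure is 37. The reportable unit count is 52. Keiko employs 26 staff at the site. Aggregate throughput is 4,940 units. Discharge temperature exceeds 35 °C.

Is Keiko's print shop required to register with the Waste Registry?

Exception (a) does not apply: the facility's operating hours per week are 42, not below 42.
Exception (b) requires that the operator holds a current Class 3 Exemption Letter from the Garrow Office; but no current Class 3 Exemption Letter is held, so (b) is unavailable.
Exception (c)'s conditions are all satisfied: discharge is routed to a licensed treatment works; a current Category 4 Clearance is held. As to paragraphs (g)–(k): (g) operates (a current Tier C Clearance is held), but yields to (h): (h) operates — discharge temperature exceeds 35 °C. (i) operates (aggregate throughput is 4,940 units, below the 5,680 units limit), but is set aside by (j): (j) is engaged — the print shop is within 200 m of a designated waterway. (k), which would lift (j), does not operate here — no current Provisional Certificate is held. So (c) applies.
Exception (d) fails — the facility's floor area is 3,250 m², not under 2,600 m².

No — exception (c) applies; Keiko's print shop is not required to register with the Waste Registry.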